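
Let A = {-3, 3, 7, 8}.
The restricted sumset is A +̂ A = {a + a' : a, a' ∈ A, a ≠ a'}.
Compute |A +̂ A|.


Restricted sumset: A +̂ A = {a + a' : a ∈ A, a' ∈ A, a ≠ a'}.
Equivalently, take A + A and drop any sum 2a that is achievable ONLY as a + a for a ∈ A (i.e. sums representable only with equal summands).
Enumerate pairs (a, a') with a < a' (symmetric, so each unordered pair gives one sum; this covers all a ≠ a'):
  -3 + 3 = 0
  -3 + 7 = 4
  -3 + 8 = 5
  3 + 7 = 10
  3 + 8 = 11
  7 + 8 = 15
Collected distinct sums: {0, 4, 5, 10, 11, 15}
|A +̂ A| = 6
(Reference bound: |A +̂ A| ≥ 2|A| - 3 for |A| ≥ 2, with |A| = 4 giving ≥ 5.)

|A +̂ A| = 6


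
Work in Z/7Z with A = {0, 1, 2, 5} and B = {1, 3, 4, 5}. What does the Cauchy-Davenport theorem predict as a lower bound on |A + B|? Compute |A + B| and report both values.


Cauchy-Davenport: |A + B| ≥ min(p, |A| + |B| - 1) for A, B nonempty in Z/pZ.
|A| = 4, |B| = 4, p = 7.
CD lower bound = min(7, 4 + 4 - 1) = min(7, 7) = 7.
Compute A + B mod 7 directly:
a = 0: 0+1=1, 0+3=3, 0+4=4, 0+5=5
a = 1: 1+1=2, 1+3=4, 1+4=5, 1+5=6
a = 2: 2+1=3, 2+3=5, 2+4=6, 2+5=0
a = 5: 5+1=6, 5+3=1, 5+4=2, 5+5=3
A + B = {0, 1, 2, 3, 4, 5, 6}, so |A + B| = 7.
Verify: 7 ≥ 7? Yes ✓.

CD lower bound = 7, actual |A + B| = 7.


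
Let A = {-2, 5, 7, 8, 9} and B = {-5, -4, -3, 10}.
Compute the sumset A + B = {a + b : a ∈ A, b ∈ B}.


A + B = {a + b : a ∈ A, b ∈ B}.
Enumerate all |A|·|B| = 5·4 = 20 pairs (a, b) and collect distinct sums.
a = -2: -2+-5=-7, -2+-4=-6, -2+-3=-5, -2+10=8
a = 5: 5+-5=0, 5+-4=1, 5+-3=2, 5+10=15
a = 7: 7+-5=2, 7+-4=3, 7+-3=4, 7+10=17
a = 8: 8+-5=3, 8+-4=4, 8+-3=5, 8+10=18
a = 9: 9+-5=4, 9+-4=5, 9+-3=6, 9+10=19
Collecting distinct sums: A + B = {-7, -6, -5, 0, 1, 2, 3, 4, 5, 6, 8, 15, 17, 18, 19}
|A + B| = 15

A + B = {-7, -6, -5, 0, 1, 2, 3, 4, 5, 6, 8, 15, 17, 18, 19}


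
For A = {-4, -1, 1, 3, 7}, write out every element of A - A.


A - A = {a - a' : a, a' ∈ A}.
Compute a - a' for each ordered pair (a, a'):
a = -4: -4--4=0, -4--1=-3, -4-1=-5, -4-3=-7, -4-7=-11
a = -1: -1--4=3, -1--1=0, -1-1=-2, -1-3=-4, -1-7=-8
a = 1: 1--4=5, 1--1=2, 1-1=0, 1-3=-2, 1-7=-6
a = 3: 3--4=7, 3--1=4, 3-1=2, 3-3=0, 3-7=-4
a = 7: 7--4=11, 7--1=8, 7-1=6, 7-3=4, 7-7=0
Collecting distinct values (and noting 0 appears from a-a):
A - A = {-11, -8, -7, -6, -5, -4, -3, -2, 0, 2, 3, 4, 5, 6, 7, 8, 11}
|A - A| = 17

A - A = {-11, -8, -7, -6, -5, -4, -3, -2, 0, 2, 3, 4, 5, 6, 7, 8, 11}


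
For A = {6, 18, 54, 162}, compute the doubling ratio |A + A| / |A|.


|A| = 4.
Compute A + A by enumerating all 16 pairs.
A + A = {12, 24, 36, 60, 72, 108, 168, 180, 216, 324}, so |A + A| = 10.
K = |A + A| / |A| = 10/4 = 5/2 ≈ 2.5000.
Reference: AP of size 4 gives K = 7/4 ≈ 1.7500; a fully generic set of size 4 gives K ≈ 2.5000.

|A| = 4, |A + A| = 10, K = 10/4 = 5/2.


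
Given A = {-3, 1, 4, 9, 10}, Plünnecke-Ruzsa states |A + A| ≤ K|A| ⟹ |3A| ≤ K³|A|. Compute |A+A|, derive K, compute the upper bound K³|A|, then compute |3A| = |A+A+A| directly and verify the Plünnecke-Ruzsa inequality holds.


|A| = 5.
Step 1: Compute A + A by enumerating all 25 pairs.
A + A = {-6, -2, 1, 2, 5, 6, 7, 8, 10, 11, 13, 14, 18, 19, 20}, so |A + A| = 15.
Step 2: Doubling constant K = |A + A|/|A| = 15/5 = 15/5 ≈ 3.0000.
Step 3: Plünnecke-Ruzsa gives |3A| ≤ K³·|A| = (3.0000)³ · 5 ≈ 135.0000.
Step 4: Compute 3A = A + A + A directly by enumerating all triples (a,b,c) ∈ A³; |3A| = 30.
Step 5: Check 30 ≤ 135.0000? Yes ✓.

K = 15/5, Plünnecke-Ruzsa bound K³|A| ≈ 135.0000, |3A| = 30, inequality holds.


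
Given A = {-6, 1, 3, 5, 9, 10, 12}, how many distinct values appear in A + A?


A + A = {a + a' : a, a' ∈ A}; |A| = 7.
General bounds: 2|A| - 1 ≤ |A + A| ≤ |A|(|A|+1)/2, i.e. 13 ≤ |A + A| ≤ 28.
Lower bound 2|A|-1 is attained iff A is an arithmetic progression.
Enumerate sums a + a' for a ≤ a' (symmetric, so this suffices):
a = -6: -6+-6=-12, -6+1=-5, -6+3=-3, -6+5=-1, -6+9=3, -6+10=4, -6+12=6
a = 1: 1+1=2, 1+3=4, 1+5=6, 1+9=10, 1+10=11, 1+12=13
a = 3: 3+3=6, 3+5=8, 3+9=12, 3+10=13, 3+12=15
a = 5: 5+5=10, 5+9=14, 5+10=15, 5+12=17
a = 9: 9+9=18, 9+10=19, 9+12=21
a = 10: 10+10=20, 10+12=22
a = 12: 12+12=24
Distinct sums: {-12, -5, -3, -1, 2, 3, 4, 6, 8, 10, 11, 12, 13, 14, 15, 17, 18, 19, 20, 21, 22, 24}
|A + A| = 22

|A + A| = 22


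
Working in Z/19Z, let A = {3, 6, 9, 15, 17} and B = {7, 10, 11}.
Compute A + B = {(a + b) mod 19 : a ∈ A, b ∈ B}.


Work in Z/19Z: reduce every sum a + b modulo 19.
Enumerate all 15 pairs:
a = 3: 3+7=10, 3+10=13, 3+11=14
a = 6: 6+7=13, 6+10=16, 6+11=17
a = 9: 9+7=16, 9+10=0, 9+11=1
a = 15: 15+7=3, 15+10=6, 15+11=7
a = 17: 17+7=5, 17+10=8, 17+11=9
Distinct residues collected: {0, 1, 3, 5, 6, 7, 8, 9, 10, 13, 14, 16, 17}
|A + B| = 13 (out of 19 total residues).

A + B = {0, 1, 3, 5, 6, 7, 8, 9, 10, 13, 14, 16, 17}


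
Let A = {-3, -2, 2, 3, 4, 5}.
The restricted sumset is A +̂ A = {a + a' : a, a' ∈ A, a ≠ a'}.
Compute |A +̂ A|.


Restricted sumset: A +̂ A = {a + a' : a ∈ A, a' ∈ A, a ≠ a'}.
Equivalently, take A + A and drop any sum 2a that is achievable ONLY as a + a for a ∈ A (i.e. sums representable only with equal summands).
Enumerate pairs (a, a') with a < a' (symmetric, so each unordered pair gives one sum; this covers all a ≠ a'):
  -3 + -2 = -5
  -3 + 2 = -1
  -3 + 3 = 0
  -3 + 4 = 1
  -3 + 5 = 2
  -2 + 2 = 0
  -2 + 3 = 1
  -2 + 4 = 2
  -2 + 5 = 3
  2 + 3 = 5
  2 + 4 = 6
  2 + 5 = 7
  3 + 4 = 7
  3 + 5 = 8
  4 + 5 = 9
Collected distinct sums: {-5, -1, 0, 1, 2, 3, 5, 6, 7, 8, 9}
|A +̂ A| = 11
(Reference bound: |A +̂ A| ≥ 2|A| - 3 for |A| ≥ 2, with |A| = 6 giving ≥ 9.)

|A +̂ A| = 11


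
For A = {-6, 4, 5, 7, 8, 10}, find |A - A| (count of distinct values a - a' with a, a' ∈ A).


A - A = {a - a' : a, a' ∈ A}; |A| = 6.
Bounds: 2|A|-1 ≤ |A - A| ≤ |A|² - |A| + 1, i.e. 11 ≤ |A - A| ≤ 31.
Note: 0 ∈ A - A always (from a - a). The set is symmetric: if d ∈ A - A then -d ∈ A - A.
Enumerate nonzero differences d = a - a' with a > a' (then include -d):
Positive differences: {1, 2, 3, 4, 5, 6, 10, 11, 13, 14, 16}
Full difference set: {0} ∪ (positive diffs) ∪ (negative diffs).
|A - A| = 1 + 2·11 = 23 (matches direct enumeration: 23).

|A - A| = 23


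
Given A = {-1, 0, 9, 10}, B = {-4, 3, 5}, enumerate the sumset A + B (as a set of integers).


A + B = {a + b : a ∈ A, b ∈ B}.
Enumerate all |A|·|B| = 4·3 = 12 pairs (a, b) and collect distinct sums.
a = -1: -1+-4=-5, -1+3=2, -1+5=4
a = 0: 0+-4=-4, 0+3=3, 0+5=5
a = 9: 9+-4=5, 9+3=12, 9+5=14
a = 10: 10+-4=6, 10+3=13, 10+5=15
Collecting distinct sums: A + B = {-5, -4, 2, 3, 4, 5, 6, 12, 13, 14, 15}
|A + B| = 11

A + B = {-5, -4, 2, 3, 4, 5, 6, 12, 13, 14, 15}


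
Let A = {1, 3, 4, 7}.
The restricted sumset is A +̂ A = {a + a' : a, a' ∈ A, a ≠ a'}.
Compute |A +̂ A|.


Restricted sumset: A +̂ A = {a + a' : a ∈ A, a' ∈ A, a ≠ a'}.
Equivalently, take A + A and drop any sum 2a that is achievable ONLY as a + a for a ∈ A (i.e. sums representable only with equal summands).
Enumerate pairs (a, a') with a < a' (symmetric, so each unordered pair gives one sum; this covers all a ≠ a'):
  1 + 3 = 4
  1 + 4 = 5
  1 + 7 = 8
  3 + 4 = 7
  3 + 7 = 10
  4 + 7 = 11
Collected distinct sums: {4, 5, 7, 8, 10, 11}
|A +̂ A| = 6
(Reference bound: |A +̂ A| ≥ 2|A| - 3 for |A| ≥ 2, with |A| = 4 giving ≥ 5.)

|A +̂ A| = 6


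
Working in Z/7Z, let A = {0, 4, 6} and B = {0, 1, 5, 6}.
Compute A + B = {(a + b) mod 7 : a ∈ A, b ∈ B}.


Work in Z/7Z: reduce every sum a + b modulo 7.
Enumerate all 12 pairs:
a = 0: 0+0=0, 0+1=1, 0+5=5, 0+6=6
a = 4: 4+0=4, 4+1=5, 4+5=2, 4+6=3
a = 6: 6+0=6, 6+1=0, 6+5=4, 6+6=5
Distinct residues collected: {0, 1, 2, 3, 4, 5, 6}
|A + B| = 7 (out of 7 total residues).

A + B = {0, 1, 2, 3, 4, 5, 6}


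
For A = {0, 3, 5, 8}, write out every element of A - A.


A - A = {a - a' : a, a' ∈ A}.
Compute a - a' for each ordered pair (a, a'):
a = 0: 0-0=0, 0-3=-3, 0-5=-5, 0-8=-8
a = 3: 3-0=3, 3-3=0, 3-5=-2, 3-8=-5
a = 5: 5-0=5, 5-3=2, 5-5=0, 5-8=-3
a = 8: 8-0=8, 8-3=5, 8-5=3, 8-8=0
Collecting distinct values (and noting 0 appears from a-a):
A - A = {-8, -5, -3, -2, 0, 2, 3, 5, 8}
|A - A| = 9

A - A = {-8, -5, -3, -2, 0, 2, 3, 5, 8}


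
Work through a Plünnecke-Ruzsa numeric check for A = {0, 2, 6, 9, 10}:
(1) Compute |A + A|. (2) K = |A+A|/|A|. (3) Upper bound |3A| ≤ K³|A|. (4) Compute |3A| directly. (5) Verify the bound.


|A| = 5.
Step 1: Compute A + A by enumerating all 25 pairs.
A + A = {0, 2, 4, 6, 8, 9, 10, 11, 12, 15, 16, 18, 19, 20}, so |A + A| = 14.
Step 2: Doubling constant K = |A + A|/|A| = 14/5 = 14/5 ≈ 2.8000.
Step 3: Plünnecke-Ruzsa gives |3A| ≤ K³·|A| = (2.8000)³ · 5 ≈ 109.7600.
Step 4: Compute 3A = A + A + A directly by enumerating all triples (a,b,c) ∈ A³; |3A| = 26.
Step 5: Check 26 ≤ 109.7600? Yes ✓.

K = 14/5, Plünnecke-Ruzsa bound K³|A| ≈ 109.7600, |3A| = 26, inequality holds.


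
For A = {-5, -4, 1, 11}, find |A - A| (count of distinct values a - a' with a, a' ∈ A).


A - A = {a - a' : a, a' ∈ A}; |A| = 4.
Bounds: 2|A|-1 ≤ |A - A| ≤ |A|² - |A| + 1, i.e. 7 ≤ |A - A| ≤ 13.
Note: 0 ∈ A - A always (from a - a). The set is symmetric: if d ∈ A - A then -d ∈ A - A.
Enumerate nonzero differences d = a - a' with a > a' (then include -d):
Positive differences: {1, 5, 6, 10, 15, 16}
Full difference set: {0} ∪ (positive diffs) ∪ (negative diffs).
|A - A| = 1 + 2·6 = 13 (matches direct enumeration: 13).

|A - A| = 13


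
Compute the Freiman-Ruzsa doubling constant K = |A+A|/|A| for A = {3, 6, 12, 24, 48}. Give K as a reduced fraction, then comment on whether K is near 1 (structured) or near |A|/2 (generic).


|A| = 5.
Compute A + A by enumerating all 25 pairs.
A + A = {6, 9, 12, 15, 18, 24, 27, 30, 36, 48, 51, 54, 60, 72, 96}, so |A + A| = 15.
K = |A + A| / |A| = 15/5 = 3/1 ≈ 3.0000.
Reference: AP of size 5 gives K = 9/5 ≈ 1.8000; a fully generic set of size 5 gives K ≈ 3.0000.

|A| = 5, |A + A| = 15, K = 15/5 = 3/1.


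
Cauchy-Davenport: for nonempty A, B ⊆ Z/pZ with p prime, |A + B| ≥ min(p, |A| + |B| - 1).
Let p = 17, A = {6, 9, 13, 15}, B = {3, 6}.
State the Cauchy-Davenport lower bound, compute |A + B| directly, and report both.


Cauchy-Davenport: |A + B| ≥ min(p, |A| + |B| - 1) for A, B nonempty in Z/pZ.
|A| = 4, |B| = 2, p = 17.
CD lower bound = min(17, 4 + 2 - 1) = min(17, 5) = 5.
Compute A + B mod 17 directly:
a = 6: 6+3=9, 6+6=12
a = 9: 9+3=12, 9+6=15
a = 13: 13+3=16, 13+6=2
a = 15: 15+3=1, 15+6=4
A + B = {1, 2, 4, 9, 12, 15, 16}, so |A + B| = 7.
Verify: 7 ≥ 5? Yes ✓.

CD lower bound = 5, actual |A + B| = 7.


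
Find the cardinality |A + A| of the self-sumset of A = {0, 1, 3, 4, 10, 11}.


A + A = {a + a' : a, a' ∈ A}; |A| = 6.
General bounds: 2|A| - 1 ≤ |A + A| ≤ |A|(|A|+1)/2, i.e. 11 ≤ |A + A| ≤ 21.
Lower bound 2|A|-1 is attained iff A is an arithmetic progression.
Enumerate sums a + a' for a ≤ a' (symmetric, so this suffices):
a = 0: 0+0=0, 0+1=1, 0+3=3, 0+4=4, 0+10=10, 0+11=11
a = 1: 1+1=2, 1+3=4, 1+4=5, 1+10=11, 1+11=12
a = 3: 3+3=6, 3+4=7, 3+10=13, 3+11=14
a = 4: 4+4=8, 4+10=14, 4+11=15
a = 10: 10+10=20, 10+11=21
a = 11: 11+11=22
Distinct sums: {0, 1, 2, 3, 4, 5, 6, 7, 8, 10, 11, 12, 13, 14, 15, 20, 21, 22}
|A + A| = 18

|A + A| = 18


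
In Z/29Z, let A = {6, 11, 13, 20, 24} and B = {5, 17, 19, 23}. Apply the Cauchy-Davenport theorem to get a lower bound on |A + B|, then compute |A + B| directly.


Cauchy-Davenport: |A + B| ≥ min(p, |A| + |B| - 1) for A, B nonempty in Z/pZ.
|A| = 5, |B| = 4, p = 29.
CD lower bound = min(29, 5 + 4 - 1) = min(29, 8) = 8.
Compute A + B mod 29 directly:
a = 6: 6+5=11, 6+17=23, 6+19=25, 6+23=0
a = 11: 11+5=16, 11+17=28, 11+19=1, 11+23=5
a = 13: 13+5=18, 13+17=1, 13+19=3, 13+23=7
a = 20: 20+5=25, 20+17=8, 20+19=10, 20+23=14
a = 24: 24+5=0, 24+17=12, 24+19=14, 24+23=18
A + B = {0, 1, 3, 5, 7, 8, 10, 11, 12, 14, 16, 18, 23, 25, 28}, so |A + B| = 15.
Verify: 15 ≥ 8? Yes ✓.

CD lower bound = 8, actual |A + B| = 15.


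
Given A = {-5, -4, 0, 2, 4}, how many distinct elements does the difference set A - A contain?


A - A = {a - a' : a, a' ∈ A}; |A| = 5.
Bounds: 2|A|-1 ≤ |A - A| ≤ |A|² - |A| + 1, i.e. 9 ≤ |A - A| ≤ 21.
Note: 0 ∈ A - A always (from a - a). The set is symmetric: if d ∈ A - A then -d ∈ A - A.
Enumerate nonzero differences d = a - a' with a > a' (then include -d):
Positive differences: {1, 2, 4, 5, 6, 7, 8, 9}
Full difference set: {0} ∪ (positive diffs) ∪ (negative diffs).
|A - A| = 1 + 2·8 = 17 (matches direct enumeration: 17).

|A - A| = 17


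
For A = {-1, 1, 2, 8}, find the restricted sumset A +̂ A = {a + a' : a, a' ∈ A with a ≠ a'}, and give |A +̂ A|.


Restricted sumset: A +̂ A = {a + a' : a ∈ A, a' ∈ A, a ≠ a'}.
Equivalently, take A + A and drop any sum 2a that is achievable ONLY as a + a for a ∈ A (i.e. sums representable only with equal summands).
Enumerate pairs (a, a') with a < a' (symmetric, so each unordered pair gives one sum; this covers all a ≠ a'):
  -1 + 1 = 0
  -1 + 2 = 1
  -1 + 8 = 7
  1 + 2 = 3
  1 + 8 = 9
  2 + 8 = 10
Collected distinct sums: {0, 1, 3, 7, 9, 10}
|A +̂ A| = 6
(Reference bound: |A +̂ A| ≥ 2|A| - 3 for |A| ≥ 2, with |A| = 4 giving ≥ 5.)

|A +̂ A| = 6


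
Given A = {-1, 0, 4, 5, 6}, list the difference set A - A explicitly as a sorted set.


A - A = {a - a' : a, a' ∈ A}.
Compute a - a' for each ordered pair (a, a'):
a = -1: -1--1=0, -1-0=-1, -1-4=-5, -1-5=-6, -1-6=-7
a = 0: 0--1=1, 0-0=0, 0-4=-4, 0-5=-5, 0-6=-6
a = 4: 4--1=5, 4-0=4, 4-4=0, 4-5=-1, 4-6=-2
a = 5: 5--1=6, 5-0=5, 5-4=1, 5-5=0, 5-6=-1
a = 6: 6--1=7, 6-0=6, 6-4=2, 6-5=1, 6-6=0
Collecting distinct values (and noting 0 appears from a-a):
A - A = {-7, -6, -5, -4, -2, -1, 0, 1, 2, 4, 5, 6, 7}
|A - A| = 13

A - A = {-7, -6, -5, -4, -2, -1, 0, 1, 2, 4, 5, 6, 7}


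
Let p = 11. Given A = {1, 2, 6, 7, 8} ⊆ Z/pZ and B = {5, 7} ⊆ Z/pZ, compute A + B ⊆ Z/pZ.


Work in Z/11Z: reduce every sum a + b modulo 11.
Enumerate all 10 pairs:
a = 1: 1+5=6, 1+7=8
a = 2: 2+5=7, 2+7=9
a = 6: 6+5=0, 6+7=2
a = 7: 7+5=1, 7+7=3
a = 8: 8+5=2, 8+7=4
Distinct residues collected: {0, 1, 2, 3, 4, 6, 7, 8, 9}
|A + B| = 9 (out of 11 total residues).

A + B = {0, 1, 2, 3, 4, 6, 7, 8, 9}


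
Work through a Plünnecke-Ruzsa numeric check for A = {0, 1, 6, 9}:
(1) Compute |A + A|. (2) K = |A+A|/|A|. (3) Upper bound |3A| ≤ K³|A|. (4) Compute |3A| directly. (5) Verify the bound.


|A| = 4.
Step 1: Compute A + A by enumerating all 16 pairs.
A + A = {0, 1, 2, 6, 7, 9, 10, 12, 15, 18}, so |A + A| = 10.
Step 2: Doubling constant K = |A + A|/|A| = 10/4 = 10/4 ≈ 2.5000.
Step 3: Plünnecke-Ruzsa gives |3A| ≤ K³·|A| = (2.5000)³ · 4 ≈ 62.5000.
Step 4: Compute 3A = A + A + A directly by enumerating all triples (a,b,c) ∈ A³; |3A| = 19.
Step 5: Check 19 ≤ 62.5000? Yes ✓.

K = 10/4, Plünnecke-Ruzsa bound K³|A| ≈ 62.5000, |3A| = 19, inequality holds.


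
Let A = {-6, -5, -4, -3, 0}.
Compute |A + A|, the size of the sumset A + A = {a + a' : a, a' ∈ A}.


A + A = {a + a' : a, a' ∈ A}; |A| = 5.
General bounds: 2|A| - 1 ≤ |A + A| ≤ |A|(|A|+1)/2, i.e. 9 ≤ |A + A| ≤ 15.
Lower bound 2|A|-1 is attained iff A is an arithmetic progression.
Enumerate sums a + a' for a ≤ a' (symmetric, so this suffices):
a = -6: -6+-6=-12, -6+-5=-11, -6+-4=-10, -6+-3=-9, -6+0=-6
a = -5: -5+-5=-10, -5+-4=-9, -5+-3=-8, -5+0=-5
a = -4: -4+-4=-8, -4+-3=-7, -4+0=-4
a = -3: -3+-3=-6, -3+0=-3
a = 0: 0+0=0
Distinct sums: {-12, -11, -10, -9, -8, -7, -6, -5, -4, -3, 0}
|A + A| = 11

|A + A| = 11


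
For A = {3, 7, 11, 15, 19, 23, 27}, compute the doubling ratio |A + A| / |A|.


|A| = 7.
Compute A + A by enumerating all 49 pairs.
A + A = {6, 10, 14, 18, 22, 26, 30, 34, 38, 42, 46, 50, 54}, so |A + A| = 13.
K = |A + A| / |A| = 13/7 (already in lowest terms) ≈ 1.8571.
Reference: AP of size 7 gives K = 13/7 ≈ 1.8571; a fully generic set of size 7 gives K ≈ 4.0000.

|A| = 7, |A + A| = 13, K = 13/7.


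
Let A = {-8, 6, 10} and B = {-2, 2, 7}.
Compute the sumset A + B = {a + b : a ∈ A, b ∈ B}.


A + B = {a + b : a ∈ A, b ∈ B}.
Enumerate all |A|·|B| = 3·3 = 9 pairs (a, b) and collect distinct sums.
a = -8: -8+-2=-10, -8+2=-6, -8+7=-1
a = 6: 6+-2=4, 6+2=8, 6+7=13
a = 10: 10+-2=8, 10+2=12, 10+7=17
Collecting distinct sums: A + B = {-10, -6, -1, 4, 8, 12, 13, 17}
|A + B| = 8

A + B = {-10, -6, -1, 4, 8, 12, 13, 17}


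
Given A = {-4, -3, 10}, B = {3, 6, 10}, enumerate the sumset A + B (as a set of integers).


A + B = {a + b : a ∈ A, b ∈ B}.
Enumerate all |A|·|B| = 3·3 = 9 pairs (a, b) and collect distinct sums.
a = -4: -4+3=-1, -4+6=2, -4+10=6
a = -3: -3+3=0, -3+6=3, -3+10=7
a = 10: 10+3=13, 10+6=16, 10+10=20
Collecting distinct sums: A + B = {-1, 0, 2, 3, 6, 7, 13, 16, 20}
|A + B| = 9

A + B = {-1, 0, 2, 3, 6, 7, 13, 16, 20}


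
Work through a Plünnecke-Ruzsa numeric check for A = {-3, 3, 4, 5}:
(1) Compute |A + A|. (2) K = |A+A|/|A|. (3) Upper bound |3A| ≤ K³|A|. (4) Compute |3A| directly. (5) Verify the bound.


|A| = 4.
Step 1: Compute A + A by enumerating all 16 pairs.
A + A = {-6, 0, 1, 2, 6, 7, 8, 9, 10}, so |A + A| = 9.
Step 2: Doubling constant K = |A + A|/|A| = 9/4 = 9/4 ≈ 2.2500.
Step 3: Plünnecke-Ruzsa gives |3A| ≤ K³·|A| = (2.2500)³ · 4 ≈ 45.5625.
Step 4: Compute 3A = A + A + A directly by enumerating all triples (a,b,c) ∈ A³; |3A| = 16.
Step 5: Check 16 ≤ 45.5625? Yes ✓.

K = 9/4, Plünnecke-Ruzsa bound K³|A| ≈ 45.5625, |3A| = 16, inequality holds.


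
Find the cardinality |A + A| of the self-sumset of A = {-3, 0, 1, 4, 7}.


A + A = {a + a' : a, a' ∈ A}; |A| = 5.
General bounds: 2|A| - 1 ≤ |A + A| ≤ |A|(|A|+1)/2, i.e. 9 ≤ |A + A| ≤ 15.
Lower bound 2|A|-1 is attained iff A is an arithmetic progression.
Enumerate sums a + a' for a ≤ a' (symmetric, so this suffices):
a = -3: -3+-3=-6, -3+0=-3, -3+1=-2, -3+4=1, -3+7=4
a = 0: 0+0=0, 0+1=1, 0+4=4, 0+7=7
a = 1: 1+1=2, 1+4=5, 1+7=8
a = 4: 4+4=8, 4+7=11
a = 7: 7+7=14
Distinct sums: {-6, -3, -2, 0, 1, 2, 4, 5, 7, 8, 11, 14}
|A + A| = 12

|A + A| = 12


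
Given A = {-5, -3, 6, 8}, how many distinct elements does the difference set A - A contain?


A - A = {a - a' : a, a' ∈ A}; |A| = 4.
Bounds: 2|A|-1 ≤ |A - A| ≤ |A|² - |A| + 1, i.e. 7 ≤ |A - A| ≤ 13.
Note: 0 ∈ A - A always (from a - a). The set is symmetric: if d ∈ A - A then -d ∈ A - A.
Enumerate nonzero differences d = a - a' with a > a' (then include -d):
Positive differences: {2, 9, 11, 13}
Full difference set: {0} ∪ (positive diffs) ∪ (negative diffs).
|A - A| = 1 + 2·4 = 9 (matches direct enumeration: 9).

|A - A| = 9


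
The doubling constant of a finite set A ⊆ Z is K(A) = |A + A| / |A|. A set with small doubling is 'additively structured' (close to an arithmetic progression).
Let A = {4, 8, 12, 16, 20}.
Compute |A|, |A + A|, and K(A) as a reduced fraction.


|A| = 5.
Compute A + A by enumerating all 25 pairs.
A + A = {8, 12, 16, 20, 24, 28, 32, 36, 40}, so |A + A| = 9.
K = |A + A| / |A| = 9/5 (already in lowest terms) ≈ 1.8000.
Reference: AP of size 5 gives K = 9/5 ≈ 1.8000; a fully generic set of size 5 gives K ≈ 3.0000.

|A| = 5, |A + A| = 9, K = 9/5.


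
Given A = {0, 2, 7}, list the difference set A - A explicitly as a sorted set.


A - A = {a - a' : a, a' ∈ A}.
Compute a - a' for each ordered pair (a, a'):
a = 0: 0-0=0, 0-2=-2, 0-7=-7
a = 2: 2-0=2, 2-2=0, 2-7=-5
a = 7: 7-0=7, 7-2=5, 7-7=0
Collecting distinct values (and noting 0 appears from a-a):
A - A = {-7, -5, -2, 0, 2, 5, 7}
|A - A| = 7

A - A = {-7, -5, -2, 0, 2, 5, 7}


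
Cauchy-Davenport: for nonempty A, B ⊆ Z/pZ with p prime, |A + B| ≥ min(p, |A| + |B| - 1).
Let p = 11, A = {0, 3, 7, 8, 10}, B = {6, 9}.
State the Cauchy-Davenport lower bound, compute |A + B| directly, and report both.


Cauchy-Davenport: |A + B| ≥ min(p, |A| + |B| - 1) for A, B nonempty in Z/pZ.
|A| = 5, |B| = 2, p = 11.
CD lower bound = min(11, 5 + 2 - 1) = min(11, 6) = 6.
Compute A + B mod 11 directly:
a = 0: 0+6=6, 0+9=9
a = 3: 3+6=9, 3+9=1
a = 7: 7+6=2, 7+9=5
a = 8: 8+6=3, 8+9=6
a = 10: 10+6=5, 10+9=8
A + B = {1, 2, 3, 5, 6, 8, 9}, so |A + B| = 7.
Verify: 7 ≥ 6? Yes ✓.

CD lower bound = 6, actual |A + B| = 7.


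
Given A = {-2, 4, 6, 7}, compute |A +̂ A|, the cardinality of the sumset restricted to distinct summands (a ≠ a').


Restricted sumset: A +̂ A = {a + a' : a ∈ A, a' ∈ A, a ≠ a'}.
Equivalently, take A + A and drop any sum 2a that is achievable ONLY as a + a for a ∈ A (i.e. sums representable only with equal summands).
Enumerate pairs (a, a') with a < a' (symmetric, so each unordered pair gives one sum; this covers all a ≠ a'):
  -2 + 4 = 2
  -2 + 6 = 4
  -2 + 7 = 5
  4 + 6 = 10
  4 + 7 = 11
  6 + 7 = 13
Collected distinct sums: {2, 4, 5, 10, 11, 13}
|A +̂ A| = 6
(Reference bound: |A +̂ A| ≥ 2|A| - 3 for |A| ≥ 2, with |A| = 4 giving ≥ 5.)

|A +̂ A| = 6


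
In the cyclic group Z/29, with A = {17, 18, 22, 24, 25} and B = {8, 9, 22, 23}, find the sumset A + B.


Work in Z/29Z: reduce every sum a + b modulo 29.
Enumerate all 20 pairs:
a = 17: 17+8=25, 17+9=26, 17+22=10, 17+23=11
a = 18: 18+8=26, 18+9=27, 18+22=11, 18+23=12
a = 22: 22+8=1, 22+9=2, 22+22=15, 22+23=16
a = 24: 24+8=3, 24+9=4, 24+22=17, 24+23=18
a = 25: 25+8=4, 25+9=5, 25+22=18, 25+23=19
Distinct residues collected: {1, 2, 3, 4, 5, 10, 11, 12, 15, 16, 17, 18, 19, 25, 26, 27}
|A + B| = 16 (out of 29 total residues).

A + B = {1, 2, 3, 4, 5, 10, 11, 12, 15, 16, 17, 18, 19, 25, 26, 27}


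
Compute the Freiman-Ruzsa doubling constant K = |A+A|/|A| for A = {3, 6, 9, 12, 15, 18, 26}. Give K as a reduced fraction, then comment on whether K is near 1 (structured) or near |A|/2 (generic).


|A| = 7.
Compute A + A by enumerating all 49 pairs.
A + A = {6, 9, 12, 15, 18, 21, 24, 27, 29, 30, 32, 33, 35, 36, 38, 41, 44, 52}, so |A + A| = 18.
K = |A + A| / |A| = 18/7 (already in lowest terms) ≈ 2.5714.
Reference: AP of size 7 gives K = 13/7 ≈ 1.8571; a fully generic set of size 7 gives K ≈ 4.0000.

|A| = 7, |A + A| = 18, K = 18/7.


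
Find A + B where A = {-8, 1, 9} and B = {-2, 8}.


A + B = {a + b : a ∈ A, b ∈ B}.
Enumerate all |A|·|B| = 3·2 = 6 pairs (a, b) and collect distinct sums.
a = -8: -8+-2=-10, -8+8=0
a = 1: 1+-2=-1, 1+8=9
a = 9: 9+-2=7, 9+8=17
Collecting distinct sums: A + B = {-10, -1, 0, 7, 9, 17}
|A + B| = 6

A + B = {-10, -1, 0, 7, 9, 17}


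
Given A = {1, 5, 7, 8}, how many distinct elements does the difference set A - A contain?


A - A = {a - a' : a, a' ∈ A}; |A| = 4.
Bounds: 2|A|-1 ≤ |A - A| ≤ |A|² - |A| + 1, i.e. 7 ≤ |A - A| ≤ 13.
Note: 0 ∈ A - A always (from a - a). The set is symmetric: if d ∈ A - A then -d ∈ A - A.
Enumerate nonzero differences d = a - a' with a > a' (then include -d):
Positive differences: {1, 2, 3, 4, 6, 7}
Full difference set: {0} ∪ (positive diffs) ∪ (negative diffs).
|A - A| = 1 + 2·6 = 13 (matches direct enumeration: 13).

|A - A| = 13


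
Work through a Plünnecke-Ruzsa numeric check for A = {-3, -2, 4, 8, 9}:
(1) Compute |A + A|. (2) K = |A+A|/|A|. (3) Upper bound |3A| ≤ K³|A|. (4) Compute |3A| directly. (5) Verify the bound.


|A| = 5.
Step 1: Compute A + A by enumerating all 25 pairs.
A + A = {-6, -5, -4, 1, 2, 5, 6, 7, 8, 12, 13, 16, 17, 18}, so |A + A| = 14.
Step 2: Doubling constant K = |A + A|/|A| = 14/5 = 14/5 ≈ 2.8000.
Step 3: Plünnecke-Ruzsa gives |3A| ≤ K³·|A| = (2.8000)³ · 5 ≈ 109.7600.
Step 4: Compute 3A = A + A + A directly by enumerating all triples (a,b,c) ∈ A³; |3A| = 28.
Step 5: Check 28 ≤ 109.7600? Yes ✓.

K = 14/5, Plünnecke-Ruzsa bound K³|A| ≈ 109.7600, |3A| = 28, inequality holds.


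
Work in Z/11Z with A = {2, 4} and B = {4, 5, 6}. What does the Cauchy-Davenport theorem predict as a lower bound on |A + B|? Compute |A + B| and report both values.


Cauchy-Davenport: |A + B| ≥ min(p, |A| + |B| - 1) for A, B nonempty in Z/pZ.
|A| = 2, |B| = 3, p = 11.
CD lower bound = min(11, 2 + 3 - 1) = min(11, 4) = 4.
Compute A + B mod 11 directly:
a = 2: 2+4=6, 2+5=7, 2+6=8
a = 4: 4+4=8, 4+5=9, 4+6=10
A + B = {6, 7, 8, 9, 10}, so |A + B| = 5.
Verify: 5 ≥ 4? Yes ✓.

CD lower bound = 4, actual |A + B| = 5.


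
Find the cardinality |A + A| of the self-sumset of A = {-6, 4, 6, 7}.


A + A = {a + a' : a, a' ∈ A}; |A| = 4.
General bounds: 2|A| - 1 ≤ |A + A| ≤ |A|(|A|+1)/2, i.e. 7 ≤ |A + A| ≤ 10.
Lower bound 2|A|-1 is attained iff A is an arithmetic progression.
Enumerate sums a + a' for a ≤ a' (symmetric, so this suffices):
a = -6: -6+-6=-12, -6+4=-2, -6+6=0, -6+7=1
a = 4: 4+4=8, 4+6=10, 4+7=11
a = 6: 6+6=12, 6+7=13
a = 7: 7+7=14
Distinct sums: {-12, -2, 0, 1, 8, 10, 11, 12, 13, 14}
|A + A| = 10

|A + A| = 10


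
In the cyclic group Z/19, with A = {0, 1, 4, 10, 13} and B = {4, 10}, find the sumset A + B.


Work in Z/19Z: reduce every sum a + b modulo 19.
Enumerate all 10 pairs:
a = 0: 0+4=4, 0+10=10
a = 1: 1+4=5, 1+10=11
a = 4: 4+4=8, 4+10=14
a = 10: 10+4=14, 10+10=1
a = 13: 13+4=17, 13+10=4
Distinct residues collected: {1, 4, 5, 8, 10, 11, 14, 17}
|A + B| = 8 (out of 19 total residues).

A + B = {1, 4, 5, 8, 10, 11, 14, 17}


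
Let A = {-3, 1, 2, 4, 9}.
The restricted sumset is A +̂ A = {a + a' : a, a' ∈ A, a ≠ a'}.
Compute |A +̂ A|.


Restricted sumset: A +̂ A = {a + a' : a ∈ A, a' ∈ A, a ≠ a'}.
Equivalently, take A + A and drop any sum 2a that is achievable ONLY as a + a for a ∈ A (i.e. sums representable only with equal summands).
Enumerate pairs (a, a') with a < a' (symmetric, so each unordered pair gives one sum; this covers all a ≠ a'):
  -3 + 1 = -2
  -3 + 2 = -1
  -3 + 4 = 1
  -3 + 9 = 6
  1 + 2 = 3
  1 + 4 = 5
  1 + 9 = 10
  2 + 4 = 6
  2 + 9 = 11
  4 + 9 = 13
Collected distinct sums: {-2, -1, 1, 3, 5, 6, 10, 11, 13}
|A +̂ A| = 9
(Reference bound: |A +̂ A| ≥ 2|A| - 3 for |A| ≥ 2, with |A| = 5 giving ≥ 7.)

|A +̂ A| = 9


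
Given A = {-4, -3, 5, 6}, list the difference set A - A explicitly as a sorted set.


A - A = {a - a' : a, a' ∈ A}.
Compute a - a' for each ordered pair (a, a'):
a = -4: -4--4=0, -4--3=-1, -4-5=-9, -4-6=-10
a = -3: -3--4=1, -3--3=0, -3-5=-8, -3-6=-9
a = 5: 5--4=9, 5--3=8, 5-5=0, 5-6=-1
a = 6: 6--4=10, 6--3=9, 6-5=1, 6-6=0
Collecting distinct values (and noting 0 appears from a-a):
A - A = {-10, -9, -8, -1, 0, 1, 8, 9, 10}
|A - A| = 9

A - A = {-10, -9, -8, -1, 0, 1, 8, 9, 10}


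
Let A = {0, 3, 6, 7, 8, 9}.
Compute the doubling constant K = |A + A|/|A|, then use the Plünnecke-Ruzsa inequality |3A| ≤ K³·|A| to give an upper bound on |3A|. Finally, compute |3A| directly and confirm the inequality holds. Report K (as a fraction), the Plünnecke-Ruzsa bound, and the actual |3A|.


|A| = 6.
Step 1: Compute A + A by enumerating all 36 pairs.
A + A = {0, 3, 6, 7, 8, 9, 10, 11, 12, 13, 14, 15, 16, 17, 18}, so |A + A| = 15.
Step 2: Doubling constant K = |A + A|/|A| = 15/6 = 15/6 ≈ 2.5000.
Step 3: Plünnecke-Ruzsa gives |3A| ≤ K³·|A| = (2.5000)³ · 6 ≈ 93.7500.
Step 4: Compute 3A = A + A + A directly by enumerating all triples (a,b,c) ∈ A³; |3A| = 24.
Step 5: Check 24 ≤ 93.7500? Yes ✓.

K = 15/6, Plünnecke-Ruzsa bound K³|A| ≈ 93.7500, |3A| = 24, inequality holds.


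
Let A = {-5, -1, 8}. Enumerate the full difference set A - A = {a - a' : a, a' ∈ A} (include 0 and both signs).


A - A = {a - a' : a, a' ∈ A}.
Compute a - a' for each ordered pair (a, a'):
a = -5: -5--5=0, -5--1=-4, -5-8=-13
a = -1: -1--5=4, -1--1=0, -1-8=-9
a = 8: 8--5=13, 8--1=9, 8-8=0
Collecting distinct values (and noting 0 appears from a-a):
A - A = {-13, -9, -4, 0, 4, 9, 13}
|A - A| = 7

A - A = {-13, -9, -4, 0, 4, 9, 13}


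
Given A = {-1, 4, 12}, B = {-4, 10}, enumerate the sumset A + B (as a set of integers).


A + B = {a + b : a ∈ A, b ∈ B}.
Enumerate all |A|·|B| = 3·2 = 6 pairs (a, b) and collect distinct sums.
a = -1: -1+-4=-5, -1+10=9
a = 4: 4+-4=0, 4+10=14
a = 12: 12+-4=8, 12+10=22
Collecting distinct sums: A + B = {-5, 0, 8, 9, 14, 22}
|A + B| = 6

A + B = {-5, 0, 8, 9, 14, 22}


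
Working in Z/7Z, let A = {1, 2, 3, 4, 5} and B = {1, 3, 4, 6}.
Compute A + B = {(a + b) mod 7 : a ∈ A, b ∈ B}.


Work in Z/7Z: reduce every sum a + b modulo 7.
Enumerate all 20 pairs:
a = 1: 1+1=2, 1+3=4, 1+4=5, 1+6=0
a = 2: 2+1=3, 2+3=5, 2+4=6, 2+6=1
a = 3: 3+1=4, 3+3=6, 3+4=0, 3+6=2
a = 4: 4+1=5, 4+3=0, 4+4=1, 4+6=3
a = 5: 5+1=6, 5+3=1, 5+4=2, 5+6=4
Distinct residues collected: {0, 1, 2, 3, 4, 5, 6}
|A + B| = 7 (out of 7 total residues).

A + B = {0, 1, 2, 3, 4, 5, 6}


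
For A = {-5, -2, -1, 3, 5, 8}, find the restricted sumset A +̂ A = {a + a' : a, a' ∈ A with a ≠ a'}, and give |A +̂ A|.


Restricted sumset: A +̂ A = {a + a' : a ∈ A, a' ∈ A, a ≠ a'}.
Equivalently, take A + A and drop any sum 2a that is achievable ONLY as a + a for a ∈ A (i.e. sums representable only with equal summands).
Enumerate pairs (a, a') with a < a' (symmetric, so each unordered pair gives one sum; this covers all a ≠ a'):
  -5 + -2 = -7
  -5 + -1 = -6
  -5 + 3 = -2
  -5 + 5 = 0
  -5 + 8 = 3
  -2 + -1 = -3
  -2 + 3 = 1
  -2 + 5 = 3
  -2 + 8 = 6
  -1 + 3 = 2
  -1 + 5 = 4
  -1 + 8 = 7
  3 + 5 = 8
  3 + 8 = 11
  5 + 8 = 13
Collected distinct sums: {-7, -6, -3, -2, 0, 1, 2, 3, 4, 6, 7, 8, 11, 13}
|A +̂ A| = 14
(Reference bound: |A +̂ A| ≥ 2|A| - 3 for |A| ≥ 2, with |A| = 6 giving ≥ 9.)

|A +̂ A| = 14


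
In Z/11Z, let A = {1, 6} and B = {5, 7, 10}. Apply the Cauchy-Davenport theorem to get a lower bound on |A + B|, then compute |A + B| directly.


Cauchy-Davenport: |A + B| ≥ min(p, |A| + |B| - 1) for A, B nonempty in Z/pZ.
|A| = 2, |B| = 3, p = 11.
CD lower bound = min(11, 2 + 3 - 1) = min(11, 4) = 4.
Compute A + B mod 11 directly:
a = 1: 1+5=6, 1+7=8, 1+10=0
a = 6: 6+5=0, 6+7=2, 6+10=5
A + B = {0, 2, 5, 6, 8}, so |A + B| = 5.
Verify: 5 ≥ 4? Yes ✓.

CD lower bound = 4, actual |A + B| = 5.


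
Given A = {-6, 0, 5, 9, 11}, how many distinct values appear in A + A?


A + A = {a + a' : a, a' ∈ A}; |A| = 5.
General bounds: 2|A| - 1 ≤ |A + A| ≤ |A|(|A|+1)/2, i.e. 9 ≤ |A + A| ≤ 15.
Lower bound 2|A|-1 is attained iff A is an arithmetic progression.
Enumerate sums a + a' for a ≤ a' (symmetric, so this suffices):
a = -6: -6+-6=-12, -6+0=-6, -6+5=-1, -6+9=3, -6+11=5
a = 0: 0+0=0, 0+5=5, 0+9=9, 0+11=11
a = 5: 5+5=10, 5+9=14, 5+11=16
a = 9: 9+9=18, 9+11=20
a = 11: 11+11=22
Distinct sums: {-12, -6, -1, 0, 3, 5, 9, 10, 11, 14, 16, 18, 20, 22}
|A + A| = 14

|A + A| = 14


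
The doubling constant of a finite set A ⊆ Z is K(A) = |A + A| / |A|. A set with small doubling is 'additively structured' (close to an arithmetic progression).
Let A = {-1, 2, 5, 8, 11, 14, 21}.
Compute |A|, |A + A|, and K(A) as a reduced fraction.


|A| = 7.
Compute A + A by enumerating all 49 pairs.
A + A = {-2, 1, 4, 7, 10, 13, 16, 19, 20, 22, 23, 25, 26, 28, 29, 32, 35, 42}, so |A + A| = 18.
K = |A + A| / |A| = 18/7 (already in lowest terms) ≈ 2.5714.
Reference: AP of size 7 gives K = 13/7 ≈ 1.8571; a fully generic set of size 7 gives K ≈ 4.0000.

|A| = 7, |A + A| = 18, K = 18/7.


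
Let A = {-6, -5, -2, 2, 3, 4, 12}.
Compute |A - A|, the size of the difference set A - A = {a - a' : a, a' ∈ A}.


A - A = {a - a' : a, a' ∈ A}; |A| = 7.
Bounds: 2|A|-1 ≤ |A - A| ≤ |A|² - |A| + 1, i.e. 13 ≤ |A - A| ≤ 43.
Note: 0 ∈ A - A always (from a - a). The set is symmetric: if d ∈ A - A then -d ∈ A - A.
Enumerate nonzero differences d = a - a' with a > a' (then include -d):
Positive differences: {1, 2, 3, 4, 5, 6, 7, 8, 9, 10, 14, 17, 18}
Full difference set: {0} ∪ (positive diffs) ∪ (negative diffs).
|A - A| = 1 + 2·13 = 27 (matches direct enumeration: 27).

|A - A| = 27


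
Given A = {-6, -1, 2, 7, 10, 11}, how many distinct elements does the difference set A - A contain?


A - A = {a - a' : a, a' ∈ A}; |A| = 6.
Bounds: 2|A|-1 ≤ |A - A| ≤ |A|² - |A| + 1, i.e. 11 ≤ |A - A| ≤ 31.
Note: 0 ∈ A - A always (from a - a). The set is symmetric: if d ∈ A - A then -d ∈ A - A.
Enumerate nonzero differences d = a - a' with a > a' (then include -d):
Positive differences: {1, 3, 4, 5, 8, 9, 11, 12, 13, 16, 17}
Full difference set: {0} ∪ (positive diffs) ∪ (negative diffs).
|A - A| = 1 + 2·11 = 23 (matches direct enumeration: 23).

|A - A| = 23


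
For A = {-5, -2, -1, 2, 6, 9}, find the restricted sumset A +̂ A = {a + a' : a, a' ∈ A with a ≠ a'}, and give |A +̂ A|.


Restricted sumset: A +̂ A = {a + a' : a ∈ A, a' ∈ A, a ≠ a'}.
Equivalently, take A + A and drop any sum 2a that is achievable ONLY as a + a for a ∈ A (i.e. sums representable only with equal summands).
Enumerate pairs (a, a') with a < a' (symmetric, so each unordered pair gives one sum; this covers all a ≠ a'):
  -5 + -2 = -7
  -5 + -1 = -6
  -5 + 2 = -3
  -5 + 6 = 1
  -5 + 9 = 4
  -2 + -1 = -3
  -2 + 2 = 0
  -2 + 6 = 4
  -2 + 9 = 7
  -1 + 2 = 1
  -1 + 6 = 5
  -1 + 9 = 8
  2 + 6 = 8
  2 + 9 = 11
  6 + 9 = 15
Collected distinct sums: {-7, -6, -3, 0, 1, 4, 5, 7, 8, 11, 15}
|A +̂ A| = 11
(Reference bound: |A +̂ A| ≥ 2|A| - 3 for |A| ≥ 2, with |A| = 6 giving ≥ 9.)

|A +̂ A| = 11


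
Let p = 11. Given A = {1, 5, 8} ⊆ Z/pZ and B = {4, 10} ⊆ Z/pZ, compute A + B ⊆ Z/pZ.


Work in Z/11Z: reduce every sum a + b modulo 11.
Enumerate all 6 pairs:
a = 1: 1+4=5, 1+10=0
a = 5: 5+4=9, 5+10=4
a = 8: 8+4=1, 8+10=7
Distinct residues collected: {0, 1, 4, 5, 7, 9}
|A + B| = 6 (out of 11 total residues).

A + B = {0, 1, 4, 5, 7, 9}


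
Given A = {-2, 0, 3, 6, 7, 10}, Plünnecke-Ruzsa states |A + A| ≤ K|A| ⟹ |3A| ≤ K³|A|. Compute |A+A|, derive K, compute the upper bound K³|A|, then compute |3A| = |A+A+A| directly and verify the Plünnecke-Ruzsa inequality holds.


|A| = 6.
Step 1: Compute A + A by enumerating all 36 pairs.
A + A = {-4, -2, 0, 1, 3, 4, 5, 6, 7, 8, 9, 10, 12, 13, 14, 16, 17, 20}, so |A + A| = 18.
Step 2: Doubling constant K = |A + A|/|A| = 18/6 = 18/6 ≈ 3.0000.
Step 3: Plünnecke-Ruzsa gives |3A| ≤ K³·|A| = (3.0000)³ · 6 ≈ 162.0000.
Step 4: Compute 3A = A + A + A directly by enumerating all triples (a,b,c) ∈ A³; |3A| = 32.
Step 5: Check 32 ≤ 162.0000? Yes ✓.

K = 18/6, Plünnecke-Ruzsa bound K³|A| ≈ 162.0000, |3A| = 32, inequality holds.


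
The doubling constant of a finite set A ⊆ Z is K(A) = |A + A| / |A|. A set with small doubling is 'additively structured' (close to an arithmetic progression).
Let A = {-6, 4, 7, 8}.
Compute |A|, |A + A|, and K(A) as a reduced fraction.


|A| = 4.
Compute A + A by enumerating all 16 pairs.
A + A = {-12, -2, 1, 2, 8, 11, 12, 14, 15, 16}, so |A + A| = 10.
K = |A + A| / |A| = 10/4 = 5/2 ≈ 2.5000.
Reference: AP of size 4 gives K = 7/4 ≈ 1.7500; a fully generic set of size 4 gives K ≈ 2.5000.

|A| = 4, |A + A| = 10, K = 10/4 = 5/2.


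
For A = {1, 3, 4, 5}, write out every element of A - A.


A - A = {a - a' : a, a' ∈ A}.
Compute a - a' for each ordered pair (a, a'):
a = 1: 1-1=0, 1-3=-2, 1-4=-3, 1-5=-4
a = 3: 3-1=2, 3-3=0, 3-4=-1, 3-5=-2
a = 4: 4-1=3, 4-3=1, 4-4=0, 4-5=-1
a = 5: 5-1=4, 5-3=2, 5-4=1, 5-5=0
Collecting distinct values (and noting 0 appears from a-a):
A - A = {-4, -3, -2, -1, 0, 1, 2, 3, 4}
|A - A| = 9

A - A = {-4, -3, -2, -1, 0, 1, 2, 3, 4}


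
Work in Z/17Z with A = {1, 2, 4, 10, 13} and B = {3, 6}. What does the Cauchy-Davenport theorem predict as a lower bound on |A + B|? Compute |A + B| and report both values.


Cauchy-Davenport: |A + B| ≥ min(p, |A| + |B| - 1) for A, B nonempty in Z/pZ.
|A| = 5, |B| = 2, p = 17.
CD lower bound = min(17, 5 + 2 - 1) = min(17, 6) = 6.
Compute A + B mod 17 directly:
a = 1: 1+3=4, 1+6=7
a = 2: 2+3=5, 2+6=8
a = 4: 4+3=7, 4+6=10
a = 10: 10+3=13, 10+6=16
a = 13: 13+3=16, 13+6=2
A + B = {2, 4, 5, 7, 8, 10, 13, 16}, so |A + B| = 8.
Verify: 8 ≥ 6? Yes ✓.

CD lower bound = 6, actual |A + B| = 8.


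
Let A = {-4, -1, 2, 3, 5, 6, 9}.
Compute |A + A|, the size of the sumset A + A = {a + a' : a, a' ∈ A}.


A + A = {a + a' : a, a' ∈ A}; |A| = 7.
General bounds: 2|A| - 1 ≤ |A + A| ≤ |A|(|A|+1)/2, i.e. 13 ≤ |A + A| ≤ 28.
Lower bound 2|A|-1 is attained iff A is an arithmetic progression.
Enumerate sums a + a' for a ≤ a' (symmetric, so this suffices):
a = -4: -4+-4=-8, -4+-1=-5, -4+2=-2, -4+3=-1, -4+5=1, -4+6=2, -4+9=5
a = -1: -1+-1=-2, -1+2=1, -1+3=2, -1+5=4, -1+6=5, -1+9=8
a = 2: 2+2=4, 2+3=5, 2+5=7, 2+6=8, 2+9=11
a = 3: 3+3=6, 3+5=8, 3+6=9, 3+9=12
a = 5: 5+5=10, 5+6=11, 5+9=14
a = 6: 6+6=12, 6+9=15
a = 9: 9+9=18
Distinct sums: {-8, -5, -2, -1, 1, 2, 4, 5, 6, 7, 8, 9, 10, 11, 12, 14, 15, 18}
|A + A| = 18

|A + A| = 18


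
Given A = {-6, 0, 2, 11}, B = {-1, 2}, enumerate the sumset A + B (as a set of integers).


A + B = {a + b : a ∈ A, b ∈ B}.
Enumerate all |A|·|B| = 4·2 = 8 pairs (a, b) and collect distinct sums.
a = -6: -6+-1=-7, -6+2=-4
a = 0: 0+-1=-1, 0+2=2
a = 2: 2+-1=1, 2+2=4
a = 11: 11+-1=10, 11+2=13
Collecting distinct sums: A + B = {-7, -4, -1, 1, 2, 4, 10, 13}
|A + B| = 8

A + B = {-7, -4, -1, 1, 2, 4, 10, 13}


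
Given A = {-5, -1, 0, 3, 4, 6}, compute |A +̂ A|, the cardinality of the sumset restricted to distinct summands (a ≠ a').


Restricted sumset: A +̂ A = {a + a' : a ∈ A, a' ∈ A, a ≠ a'}.
Equivalently, take A + A and drop any sum 2a that is achievable ONLY as a + a for a ∈ A (i.e. sums representable only with equal summands).
Enumerate pairs (a, a') with a < a' (symmetric, so each unordered pair gives one sum; this covers all a ≠ a'):
  -5 + -1 = -6
  -5 + 0 = -5
  -5 + 3 = -2
  -5 + 4 = -1
  -5 + 6 = 1
  -1 + 0 = -1
  -1 + 3 = 2
  -1 + 4 = 3
  -1 + 6 = 5
  0 + 3 = 3
  0 + 4 = 4
  0 + 6 = 6
  3 + 4 = 7
  3 + 6 = 9
  4 + 6 = 10
Collected distinct sums: {-6, -5, -2, -1, 1, 2, 3, 4, 5, 6, 7, 9, 10}
|A +̂ A| = 13
(Reference bound: |A +̂ A| ≥ 2|A| - 3 for |A| ≥ 2, with |A| = 6 giving ≥ 9.)

|A +̂ A| = 13


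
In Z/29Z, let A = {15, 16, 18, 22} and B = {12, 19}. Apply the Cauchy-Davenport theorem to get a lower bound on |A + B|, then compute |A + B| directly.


Cauchy-Davenport: |A + B| ≥ min(p, |A| + |B| - 1) for A, B nonempty in Z/pZ.
|A| = 4, |B| = 2, p = 29.
CD lower bound = min(29, 4 + 2 - 1) = min(29, 5) = 5.
Compute A + B mod 29 directly:
a = 15: 15+12=27, 15+19=5
a = 16: 16+12=28, 16+19=6
a = 18: 18+12=1, 18+19=8
a = 22: 22+12=5, 22+19=12
A + B = {1, 5, 6, 8, 12, 27, 28}, so |A + B| = 7.
Verify: 7 ≥ 5? Yes ✓.

CD lower bound = 5, actual |A + B| = 7.


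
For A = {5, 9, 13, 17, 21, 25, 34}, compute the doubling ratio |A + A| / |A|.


|A| = 7.
Compute A + A by enumerating all 49 pairs.
A + A = {10, 14, 18, 22, 26, 30, 34, 38, 39, 42, 43, 46, 47, 50, 51, 55, 59, 68}, so |A + A| = 18.
K = |A + A| / |A| = 18/7 (already in lowest terms) ≈ 2.5714.
Reference: AP of size 7 gives K = 13/7 ≈ 1.8571; a fully generic set of size 7 gives K ≈ 4.0000.

|A| = 7, |A + A| = 18, K = 18/7.


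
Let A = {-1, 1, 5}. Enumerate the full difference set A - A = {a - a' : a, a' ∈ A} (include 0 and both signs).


A - A = {a - a' : a, a' ∈ A}.
Compute a - a' for each ordered pair (a, a'):
a = -1: -1--1=0, -1-1=-2, -1-5=-6
a = 1: 1--1=2, 1-1=0, 1-5=-4
a = 5: 5--1=6, 5-1=4, 5-5=0
Collecting distinct values (and noting 0 appears from a-a):
A - A = {-6, -4, -2, 0, 2, 4, 6}
|A - A| = 7

A - A = {-6, -4, -2, 0, 2, 4, 6}


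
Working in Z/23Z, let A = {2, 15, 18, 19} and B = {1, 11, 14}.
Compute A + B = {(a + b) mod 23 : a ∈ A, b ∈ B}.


Work in Z/23Z: reduce every sum a + b modulo 23.
Enumerate all 12 pairs:
a = 2: 2+1=3, 2+11=13, 2+14=16
a = 15: 15+1=16, 15+11=3, 15+14=6
a = 18: 18+1=19, 18+11=6, 18+14=9
a = 19: 19+1=20, 19+11=7, 19+14=10
Distinct residues collected: {3, 6, 7, 9, 10, 13, 16, 19, 20}
|A + B| = 9 (out of 23 total residues).

A + B = {3, 6, 7, 9, 10, 13, 16, 19, 20}


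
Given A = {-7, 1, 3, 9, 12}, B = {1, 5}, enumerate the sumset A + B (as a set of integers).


A + B = {a + b : a ∈ A, b ∈ B}.
Enumerate all |A|·|B| = 5·2 = 10 pairs (a, b) and collect distinct sums.
a = -7: -7+1=-6, -7+5=-2
a = 1: 1+1=2, 1+5=6
a = 3: 3+1=4, 3+5=8
a = 9: 9+1=10, 9+5=14
a = 12: 12+1=13, 12+5=17
Collecting distinct sums: A + B = {-6, -2, 2, 4, 6, 8, 10, 13, 14, 17}
|A + B| = 10

A + B = {-6, -2, 2, 4, 6, 8, 10, 13, 14, 17}
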